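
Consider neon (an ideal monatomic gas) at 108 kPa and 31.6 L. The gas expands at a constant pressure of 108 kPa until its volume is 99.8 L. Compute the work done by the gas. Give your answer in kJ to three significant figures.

W ≈ 7.37 kJ

Isobaric: W = P ΔV.
W = (108 kPa)(99.8 − 31.6 L) = (108)(68.2) = 7366 J.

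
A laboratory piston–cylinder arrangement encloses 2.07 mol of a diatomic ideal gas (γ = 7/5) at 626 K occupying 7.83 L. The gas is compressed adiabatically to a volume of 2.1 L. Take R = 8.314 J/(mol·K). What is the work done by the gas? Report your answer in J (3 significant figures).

W ≈ -18700 J

Adiabatic: TV^(γ−1) = const with γ = 7/5.
T₂ = T₁ (V₁/V₂)^(γ−1) = 626 × (7.83/2.1)^0.4 = 626 × 1.693 = 1060 K.
W_by = nCᵥ(T₁ − T₂) = (2.07)(20.79)(626 − 1060) = -18661 J.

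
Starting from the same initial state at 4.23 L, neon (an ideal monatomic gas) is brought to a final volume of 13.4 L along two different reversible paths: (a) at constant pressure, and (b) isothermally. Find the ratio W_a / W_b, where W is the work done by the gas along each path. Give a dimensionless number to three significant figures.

Path (a) isobaric: W = P₁(V₂ − V₁) → W_a/(P₁V₁) = 2.168.
Path (b) isothermal: W = P₁V₁ ln(V₂/V₁) → W_b/(P₁V₁) = 1.153.
W_a / W_b = 2.168 / 1.153 = 1.88.

W_a / W_b ≈ 1.88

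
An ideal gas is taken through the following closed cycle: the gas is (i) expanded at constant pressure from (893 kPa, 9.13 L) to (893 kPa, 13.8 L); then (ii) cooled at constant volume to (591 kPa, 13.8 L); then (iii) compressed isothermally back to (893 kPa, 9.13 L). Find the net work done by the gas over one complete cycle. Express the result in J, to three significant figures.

W_net ≈ 801 J

Leg (i): W = PΔV = (893)(13.8 − 9.13) = 4170 J.
Leg (ii): W = 0.
Leg (iii): W = PᵢVᵢ ln(V_f/Vᵢ) = (8156) ln(9.13/13.8) = -3369 J.
W_net = 4170 − 3369 = 801.1 J.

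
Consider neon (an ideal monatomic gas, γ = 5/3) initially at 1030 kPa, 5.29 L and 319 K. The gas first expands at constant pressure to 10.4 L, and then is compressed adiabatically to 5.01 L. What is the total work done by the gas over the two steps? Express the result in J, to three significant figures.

W_total ≈ -4820 J

Step 1 (isobaric): W = PΔV = (1030 kPa)(10.4 − 5.29 L) = 5263 J.
After step 1: P = 1030 kPa, V = 10.4 L, T = 627.1 K.
Step 2 (adiabatic): W = (P₁V₁ − P₂V₂)/(γ−1) = (10712 − 17431)/0.667 = -10079 J.
W_total = 5263 − 10079 = -4816 J.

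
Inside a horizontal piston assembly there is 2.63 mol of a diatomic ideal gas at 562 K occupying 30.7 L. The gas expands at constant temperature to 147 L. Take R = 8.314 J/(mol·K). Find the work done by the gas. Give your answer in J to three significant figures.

Isothermal: W = nRT ln(V₂/V₁).
W = (2.63)(8.314)(562) × ln(147/30.7)
  = 12289 × 1.566
W_by_gas = 19246 J.

W ≈ 19200 J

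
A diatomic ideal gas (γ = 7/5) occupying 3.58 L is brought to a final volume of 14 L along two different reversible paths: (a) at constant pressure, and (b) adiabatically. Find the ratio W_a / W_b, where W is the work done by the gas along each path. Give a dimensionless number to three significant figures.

W_a / W_b ≈ 2.77

Path (a) isobaric: W = P₁(V₂ − V₁) → W_a/(P₁V₁) = 2.911.
Path (b) adiabatic: W = P₁V₁(1 − (V₁/V₂)^(γ−1))/(γ−1) → W_b/(P₁V₁) = 1.051.
W_a / W_b = 2.911 / 1.051 = 2.769.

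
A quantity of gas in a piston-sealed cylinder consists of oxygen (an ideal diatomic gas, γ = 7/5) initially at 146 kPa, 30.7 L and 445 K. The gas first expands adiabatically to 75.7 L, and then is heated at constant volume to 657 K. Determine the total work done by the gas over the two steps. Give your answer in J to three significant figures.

Step 1 (adiabatic): W = (P₁V₁ − P₂V₂)/(γ−1) = (4482 − 3124)/0.4 = 3396 J.
Step 2 (isochoric): W = 0 (constant volume).
W_total = 3396 + 0 = 3396 J.

W_total ≈ 3400 J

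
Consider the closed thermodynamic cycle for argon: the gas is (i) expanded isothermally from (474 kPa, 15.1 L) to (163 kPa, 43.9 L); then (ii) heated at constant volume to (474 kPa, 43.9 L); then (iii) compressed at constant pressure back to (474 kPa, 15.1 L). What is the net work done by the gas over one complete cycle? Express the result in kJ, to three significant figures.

Leg (i): W = PᵢVᵢ ln(V_f/Vᵢ) = (7157) ln(43.9/15.1) = 7639 J.
Leg (ii): W = 0.
Leg (iii): W = PΔV = (474)(15.1 − 43.9) = -13651 J.
W_net = 7639 − 13651 = -6013 J.

W_net ≈ -6.01 kJ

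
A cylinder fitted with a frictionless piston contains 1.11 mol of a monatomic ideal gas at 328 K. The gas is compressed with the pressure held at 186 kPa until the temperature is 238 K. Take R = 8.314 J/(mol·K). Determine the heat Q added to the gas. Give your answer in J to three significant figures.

Q ≈ -2080 J

Isobaric: W = nRΔT = (1.11)(8.314)(-90) = -830.6 J.
ΔU = nCᵥΔT with Cᵥ = 3R/2: ΔU = (1.11)(12.47)(-90) = -1246 J.
Q = ΔU + W = -1246 − 830.6 = -2076 J.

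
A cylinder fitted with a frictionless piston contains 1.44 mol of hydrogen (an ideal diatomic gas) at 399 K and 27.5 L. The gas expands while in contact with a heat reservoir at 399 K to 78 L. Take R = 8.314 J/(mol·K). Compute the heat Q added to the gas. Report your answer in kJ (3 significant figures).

Q ≈ 4.98 kJ

Isothermal ⇒ ΔU = 0, so Q = W = nRT ln(V₂/V₁).
Q = (1.44)(8.314)(399) ln(78/27.5) = 4777 × 1.043 = 4980 J.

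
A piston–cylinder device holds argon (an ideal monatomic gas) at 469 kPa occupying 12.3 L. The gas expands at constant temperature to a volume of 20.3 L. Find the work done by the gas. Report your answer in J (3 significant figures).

Isothermal: W = nRT ln(V₂/V₁) = P₁V₁ ln(V₂/V₁).
P₁V₁ = (469 kPa)(12.3 L) = 5769 J.
W = 5769 × ln(20.3/12.3) = 5769 × 0.501
W_by_gas = 2890 J.

W ≈ 2890 J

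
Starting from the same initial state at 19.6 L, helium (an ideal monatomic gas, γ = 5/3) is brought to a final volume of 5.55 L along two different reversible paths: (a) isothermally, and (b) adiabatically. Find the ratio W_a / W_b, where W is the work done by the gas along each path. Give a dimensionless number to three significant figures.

W_a / W_b ≈ 0.638

Path (a) isothermal: W = P₁V₁ ln(V₂/V₁) → W_a/(P₁V₁) = -1.262.
Path (b) adiabatic: W = P₁V₁(1 − (V₁/V₂)^(γ−1))/(γ−1) → W_b/(P₁V₁) = -1.979.
W_a / W_b = -1.262 / -1.979 = 0.6377.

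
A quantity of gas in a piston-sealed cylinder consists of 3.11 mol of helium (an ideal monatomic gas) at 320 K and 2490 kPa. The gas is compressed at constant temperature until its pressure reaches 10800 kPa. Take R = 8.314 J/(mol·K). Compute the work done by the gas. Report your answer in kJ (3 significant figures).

Isothermal process: W = nRT ln(V₂/V₁) = nRT ln(P₁/P₂).
W = (3.11)(8.314)(320) × ln(2490/10800)
  = 8274 × ln(0.2306) = 8274 × -1.467
W_by_gas = -12140 J.

W ≈ -12.1 kJ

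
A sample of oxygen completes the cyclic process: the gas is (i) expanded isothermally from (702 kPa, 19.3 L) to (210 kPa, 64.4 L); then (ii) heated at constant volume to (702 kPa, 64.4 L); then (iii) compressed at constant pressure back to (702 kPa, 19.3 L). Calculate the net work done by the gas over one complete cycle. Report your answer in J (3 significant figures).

Leg (i): W = PᵢVᵢ ln(V_f/Vᵢ) = (13549) ln(64.4/19.3) = 16326 J.
Leg (ii): W = 0.
Leg (iii): W = PΔV = (702)(19.3 − 64.4) = -31660 J.
W_net = 16326 − 31660 = -15334 J.

W_net ≈ -15300 J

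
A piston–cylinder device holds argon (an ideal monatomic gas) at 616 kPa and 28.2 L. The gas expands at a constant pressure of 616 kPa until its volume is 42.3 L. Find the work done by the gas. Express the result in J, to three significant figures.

Isobaric: W = P ΔV.
W = (616 kPa)(42.3 − 28.2 L) = (616)(14.1) = 8686 J.

W ≈ 8690 J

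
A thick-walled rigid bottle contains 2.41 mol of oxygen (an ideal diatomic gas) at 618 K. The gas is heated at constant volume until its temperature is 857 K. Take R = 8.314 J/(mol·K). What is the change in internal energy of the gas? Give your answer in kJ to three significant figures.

ΔU ≈ 12.0 kJ

Constant volume ⇒ W = 0, so Q = ΔU = nCᵥΔT with Cᵥ = 5R/2 = 20.79 J/(mol·K).
ΔU = (2.41)(20.79)(857 − 618) = 11972 J.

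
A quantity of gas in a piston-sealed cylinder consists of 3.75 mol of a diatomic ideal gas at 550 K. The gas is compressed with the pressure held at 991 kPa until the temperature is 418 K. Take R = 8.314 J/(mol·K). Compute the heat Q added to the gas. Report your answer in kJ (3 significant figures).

Q ≈ -14.4 kJ

Isobaric: W = nRΔT = (3.75)(8.314)(-132) = -4115 J.
ΔU = nCᵥΔT with Cᵥ = 5R/2: ΔU = (3.75)(20.79)(-132) = -10289 J.
Q = ΔU + W = -10289 − 4115 = -14404 J.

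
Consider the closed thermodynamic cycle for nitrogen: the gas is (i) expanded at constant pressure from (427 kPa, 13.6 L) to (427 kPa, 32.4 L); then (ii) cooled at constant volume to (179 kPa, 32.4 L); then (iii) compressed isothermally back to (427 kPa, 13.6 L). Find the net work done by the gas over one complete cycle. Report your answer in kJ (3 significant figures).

W_net ≈ 2.99 kJ

Leg (i): W = PΔV = (427)(32.4 − 13.6) = 8028 J.
Leg (ii): W = 0.
Leg (iii): W = PᵢVᵢ ln(V_f/Vᵢ) = (5800) ln(13.6/32.4) = -5035 J.
W_net = 8028 − 5035 = 2993 J.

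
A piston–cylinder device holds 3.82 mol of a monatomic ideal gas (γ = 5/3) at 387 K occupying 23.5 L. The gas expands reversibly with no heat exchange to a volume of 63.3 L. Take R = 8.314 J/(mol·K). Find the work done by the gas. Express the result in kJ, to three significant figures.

Adiabatic: TV^(γ−1) = const with γ = 5/3.
T₂ = T₁ (V₁/V₂)^(γ−1) = 387 × (23.5/63.3)^0.667 = 387 × 0.5165 = 199.9 K.
W_by = nCᵥ(T₁ − T₂) = (3.82)(12.47)(387 − 199.9) = 8913 J.

W ≈ 8.91 kJ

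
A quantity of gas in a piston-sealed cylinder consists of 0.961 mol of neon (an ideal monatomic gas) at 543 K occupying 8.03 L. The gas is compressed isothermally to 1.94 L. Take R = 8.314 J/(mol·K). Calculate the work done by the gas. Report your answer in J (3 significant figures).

W ≈ -6160 J

Isothermal: W = nRT ln(V₂/V₁).
W = (0.961)(8.314)(543) × ln(1.94/8.03)
  = 4338 × -1.42
W_by_gas = -6163 J.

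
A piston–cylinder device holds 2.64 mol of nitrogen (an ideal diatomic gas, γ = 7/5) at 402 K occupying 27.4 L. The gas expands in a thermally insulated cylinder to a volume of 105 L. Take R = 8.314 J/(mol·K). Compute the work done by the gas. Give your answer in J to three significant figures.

W ≈ 9170 J

Adiabatic: TV^(γ−1) = const with γ = 7/5.
T₂ = T₁ (V₁/V₂)^(γ−1) = 402 × (27.4/105)^0.4 = 402 × 0.5843 = 234.9 K.
W_by = nCᵥ(T₁ − T₂) = (2.64)(20.79)(402 − 234.9) = 9170 J.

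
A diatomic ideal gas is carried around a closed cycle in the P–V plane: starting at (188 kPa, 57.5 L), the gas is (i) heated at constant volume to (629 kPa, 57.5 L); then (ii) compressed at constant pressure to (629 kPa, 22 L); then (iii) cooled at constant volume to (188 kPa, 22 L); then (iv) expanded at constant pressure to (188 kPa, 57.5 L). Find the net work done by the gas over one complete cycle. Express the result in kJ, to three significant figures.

Constant-volume legs do no work.
W(ii) = (629)(22 − 57.5) = -22330 J; W(iv) = (188)(57.5 − 22) = 6674 J.
W_net = -22330 + 6674 = -15656 J (the counter-clockwise enclosed area).

W_net ≈ -15.7 kJ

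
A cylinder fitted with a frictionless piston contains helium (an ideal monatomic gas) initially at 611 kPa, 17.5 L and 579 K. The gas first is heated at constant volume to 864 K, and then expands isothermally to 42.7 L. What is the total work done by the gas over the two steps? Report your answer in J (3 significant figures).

W_total ≈ 14200 J

Step 1 (isochoric): W = 0 (constant volume).
After step 1: P = 911.8 kPa (V unchanged).
Step 2 (isothermal): W = P₁V₁ ln(V₂/V₁) = (15956) ln(42.7/17.5) = 14232 J.
W_total = 0 + 14232 = 14232 J.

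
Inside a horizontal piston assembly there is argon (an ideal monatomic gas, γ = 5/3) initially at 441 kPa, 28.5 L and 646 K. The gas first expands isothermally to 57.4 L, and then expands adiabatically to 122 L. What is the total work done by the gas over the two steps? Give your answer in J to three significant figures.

W_total ≈ 16200 J

Step 1 (isothermal): W = P₁V₁ ln(V₂/V₁) = (12568) ln(57.4/28.5) = 8800 J.
After step 1: P = 219 kPa, V = 57.4 L, T = 646 K.
Step 2 (adiabatic): W = (P₁V₁ − P₂V₂)/(γ−1) = (12568 − 7603)/0.667 = 7448 J.
W_total = 8800 + 7448 = 16248 J.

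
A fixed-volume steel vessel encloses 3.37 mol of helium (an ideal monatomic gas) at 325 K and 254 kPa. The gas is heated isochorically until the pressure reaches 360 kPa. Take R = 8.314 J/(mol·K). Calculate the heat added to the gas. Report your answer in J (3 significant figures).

Constant volume ⇒ W = 0, so Q = ΔU = nCᵥΔT with Cᵥ = 3R/2 = 12.47 J/(mol·K).
At constant V, T₂/T₁ = P₂/P₁ ⇒ ΔT = T₁(P₂/P₁ − 1) = 325·(360/254 − 1) = 135.6 K.
ΔU = (3.37)(12.47)(135.6) = 5700 J.

Q ≈ 5700 J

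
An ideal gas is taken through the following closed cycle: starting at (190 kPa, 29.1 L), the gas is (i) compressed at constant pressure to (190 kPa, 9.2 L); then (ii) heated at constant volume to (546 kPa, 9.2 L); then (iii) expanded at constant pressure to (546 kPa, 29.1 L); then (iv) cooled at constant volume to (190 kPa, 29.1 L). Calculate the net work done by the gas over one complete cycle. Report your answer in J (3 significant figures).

W_net ≈ 7080 J

Constant-volume legs do no work.
W(i) = (190)(9.2 − 29.1) = -3781 J; W(iii) = (546)(29.1 − 9.2) = 10865 J.
W_net = -3781 + 10865 = 7084 J (the clockwise enclosed area).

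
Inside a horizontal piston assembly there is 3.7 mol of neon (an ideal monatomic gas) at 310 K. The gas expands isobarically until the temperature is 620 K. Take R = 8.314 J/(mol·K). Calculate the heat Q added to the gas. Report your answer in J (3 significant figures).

Q ≈ 23800 J

Isobaric: W = nRΔT = (3.7)(8.314)(310) = 9536 J.
ΔU = nCᵥΔT with Cᵥ = 3R/2: ΔU = (3.7)(12.47)(310) = 14304 J.
Q = ΔU + W = 14304 + 9536 = 23840 J.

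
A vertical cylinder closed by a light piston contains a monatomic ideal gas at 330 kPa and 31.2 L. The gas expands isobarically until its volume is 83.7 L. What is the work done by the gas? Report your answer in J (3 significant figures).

Isobaric: W = P ΔV.
W = (330 kPa)(83.7 − 31.2 L) = (330)(52.5) = 17325 J.

W ≈ 17300 J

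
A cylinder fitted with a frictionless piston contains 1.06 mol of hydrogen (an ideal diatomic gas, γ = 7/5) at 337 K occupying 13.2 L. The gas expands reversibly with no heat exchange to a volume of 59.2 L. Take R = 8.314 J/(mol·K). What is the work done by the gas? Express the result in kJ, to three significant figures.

Adiabatic: TV^(γ−1) = const with γ = 7/5.
T₂ = T₁ (V₁/V₂)^(γ−1) = 337 × (13.2/59.2)^0.4 = 337 × 0.5487 = 184.9 K.
W_by = nCᵥ(T₁ − T₂) = (1.06)(20.79)(337 − 184.9) = 3351 J.

W ≈ 3.35 kJ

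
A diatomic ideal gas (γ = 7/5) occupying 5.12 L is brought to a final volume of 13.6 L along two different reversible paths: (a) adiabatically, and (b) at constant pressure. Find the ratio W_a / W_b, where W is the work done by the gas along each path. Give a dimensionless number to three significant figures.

W_a / W_b ≈ 0.488

Path (a) adiabatic: W = P₁V₁(1 − (V₁/V₂)^(γ−1))/(γ−1) → W_a/(P₁V₁) = 0.8087.
Path (b) isobaric: W = P₁(V₂ − V₁) → W_b/(P₁V₁) = 1.656.
W_a / W_b = 0.8087 / 1.656 = 0.4882.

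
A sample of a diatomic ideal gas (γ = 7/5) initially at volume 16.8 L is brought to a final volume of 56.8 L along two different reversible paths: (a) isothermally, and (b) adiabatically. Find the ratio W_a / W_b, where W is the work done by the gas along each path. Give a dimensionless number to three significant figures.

W_a / W_b ≈ 1.26

Path (a) isothermal: W = P₁V₁ ln(V₂/V₁) → W_a/(P₁V₁) = 1.218.
Path (b) adiabatic: W = P₁V₁(1 − (V₁/V₂)^(γ−1))/(γ−1) → W_b/(P₁V₁) = 0.9642.
W_a / W_b = 1.218 / 0.9642 = 1.263.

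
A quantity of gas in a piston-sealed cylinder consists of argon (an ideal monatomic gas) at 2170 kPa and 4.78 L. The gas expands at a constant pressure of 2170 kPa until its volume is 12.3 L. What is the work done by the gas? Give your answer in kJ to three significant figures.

Isobaric: W = P ΔV.
W = (2170 kPa)(12.3 − 4.78 L) = (2170)(7.52) = 16318 J.

W ≈ 16.3 kJ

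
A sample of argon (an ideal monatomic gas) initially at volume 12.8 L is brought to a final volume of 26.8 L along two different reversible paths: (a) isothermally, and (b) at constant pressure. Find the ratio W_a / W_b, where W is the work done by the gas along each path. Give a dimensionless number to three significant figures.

W_a / W_b ≈ 0.676

Path (a) isothermal: W = P₁V₁ ln(V₂/V₁) → W_a/(P₁V₁) = 0.739.
Path (b) isobaric: W = P₁(V₂ − V₁) → W_b/(P₁V₁) = 1.094.
W_a / W_b = 0.739 / 1.094 = 0.6756.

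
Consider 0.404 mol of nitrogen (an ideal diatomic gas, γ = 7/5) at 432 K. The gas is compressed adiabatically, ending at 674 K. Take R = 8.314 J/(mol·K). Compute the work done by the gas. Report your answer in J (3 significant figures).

Adiabatic ⇒ Q = 0, so W_by = −ΔU = nCᵥ(T₁ − T₂).
Cᵥ = 5R/2 = 20.79 J/(mol·K).
W = (0.404)(20.79)(432 − 674) = -2032 J.

W ≈ -2030 J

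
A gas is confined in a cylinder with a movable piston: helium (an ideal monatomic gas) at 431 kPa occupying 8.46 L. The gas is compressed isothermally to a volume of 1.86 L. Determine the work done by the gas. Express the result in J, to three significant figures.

W ≈ -5520 J

Isothermal: W = nRT ln(V₂/V₁) = P₁V₁ ln(V₂/V₁).
P₁V₁ = (431 kPa)(8.46 L) = 3646 J.
W = 3646 × ln(1.86/8.46) = 3646 × -1.515
W_by_gas = -5523 J.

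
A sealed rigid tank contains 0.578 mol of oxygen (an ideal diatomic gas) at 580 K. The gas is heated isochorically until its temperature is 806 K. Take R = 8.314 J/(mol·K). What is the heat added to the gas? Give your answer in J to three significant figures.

Constant volume ⇒ W = 0, so Q = ΔU = nCᵥΔT with Cᵥ = 5R/2 = 20.79 J/(mol·K).
ΔU = (0.578)(20.79)(806 − 580) = 2715 J.

Q ≈ 2720 J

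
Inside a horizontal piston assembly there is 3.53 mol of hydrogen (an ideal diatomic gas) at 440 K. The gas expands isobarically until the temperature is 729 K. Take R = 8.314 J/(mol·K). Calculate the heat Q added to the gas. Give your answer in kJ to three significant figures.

Isobaric: W = nRΔT = (3.53)(8.314)(289) = 8482 J.
ΔU = nCᵥΔT with Cᵥ = 5R/2: ΔU = (3.53)(20.79)(289) = 21204 J.
Q = ΔU + W = 21204 + 8482 = 29686 J.

Q ≈ 29.7 kJ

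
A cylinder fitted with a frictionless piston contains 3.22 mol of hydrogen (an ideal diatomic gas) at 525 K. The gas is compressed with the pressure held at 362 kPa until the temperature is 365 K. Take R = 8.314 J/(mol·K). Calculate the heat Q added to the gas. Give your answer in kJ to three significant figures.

Isobaric: W = nRΔT = (3.22)(8.314)(-160) = -4283 J.
ΔU = nCᵥΔT with Cᵥ = 5R/2: ΔU = (3.22)(20.79)(-160) = -10708 J.
Q = ΔU + W = -10708 − 4283 = -14992 J.

Q ≈ -15.0 kJ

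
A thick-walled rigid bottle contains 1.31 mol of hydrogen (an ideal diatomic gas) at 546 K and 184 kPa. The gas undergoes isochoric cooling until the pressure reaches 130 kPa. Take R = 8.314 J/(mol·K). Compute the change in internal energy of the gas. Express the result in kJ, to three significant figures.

ΔU ≈ -4.36 kJ

Constant volume ⇒ W = 0, so Q = ΔU = nCᵥΔT with Cᵥ = 5R/2 = 20.79 J/(mol·K).
At constant V, T₂/T₁ = P₂/P₁ ⇒ ΔT = T₁(P₂/P₁ − 1) = 546·(130/184 − 1) = -160.2 K.
ΔU = (1.31)(20.79)(-160.2) = -4363 J.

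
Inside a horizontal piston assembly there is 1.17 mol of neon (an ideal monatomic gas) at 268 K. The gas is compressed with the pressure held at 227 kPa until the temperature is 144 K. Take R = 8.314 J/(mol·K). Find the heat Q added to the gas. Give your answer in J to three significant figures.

Q ≈ -3020 J

Isobaric: W = nRΔT = (1.17)(8.314)(-124) = -1206 J.
ΔU = nCᵥΔT with Cᵥ = 3R/2: ΔU = (1.17)(12.47)(-124) = -1809 J.
Q = ΔU + W = -1809 − 1206 = -3015 J.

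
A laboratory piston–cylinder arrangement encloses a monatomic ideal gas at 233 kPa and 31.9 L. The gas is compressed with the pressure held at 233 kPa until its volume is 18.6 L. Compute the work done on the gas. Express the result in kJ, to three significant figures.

Isobaric: W = P ΔV.
W = (233 kPa)(18.6 − 31.9 L) = (233)(-13.3) = -3099 J.
Work on gas = −W_by = 3099 J.

W ≈ 3.10 kJ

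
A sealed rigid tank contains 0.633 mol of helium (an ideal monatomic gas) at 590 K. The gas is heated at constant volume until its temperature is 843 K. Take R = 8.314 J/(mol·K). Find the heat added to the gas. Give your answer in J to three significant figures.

Constant volume ⇒ W = 0, so Q = ΔU = nCᵥΔT with Cᵥ = 3R/2 = 12.47 J/(mol·K).
ΔU = (0.633)(12.47)(843 − 590) = 1997 J.

Q ≈ 2000 J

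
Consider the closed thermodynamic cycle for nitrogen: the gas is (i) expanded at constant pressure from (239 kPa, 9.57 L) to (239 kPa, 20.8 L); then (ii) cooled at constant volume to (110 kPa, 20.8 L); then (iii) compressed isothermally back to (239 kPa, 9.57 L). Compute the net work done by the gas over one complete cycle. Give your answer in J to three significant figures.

W_net ≈ 908 J

Leg (i): W = PΔV = (239)(20.8 − 9.57) = 2684 J.
Leg (ii): W = 0.
Leg (iii): W = PᵢVᵢ ln(V_f/Vᵢ) = (2288) ln(9.57/20.8) = -1776 J.
W_net = 2684 − 1776 = 907.8 J.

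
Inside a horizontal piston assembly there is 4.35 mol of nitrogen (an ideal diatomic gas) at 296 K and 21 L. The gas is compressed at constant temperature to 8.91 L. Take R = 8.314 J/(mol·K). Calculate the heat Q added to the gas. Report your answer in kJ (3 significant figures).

Isothermal ⇒ ΔU = 0, so Q = W = nRT ln(V₂/V₁).
Q = (4.35)(8.314)(296) ln(8.91/21) = 10705 × -0.8573 = -9178 J.

Q ≈ -9.18 kJ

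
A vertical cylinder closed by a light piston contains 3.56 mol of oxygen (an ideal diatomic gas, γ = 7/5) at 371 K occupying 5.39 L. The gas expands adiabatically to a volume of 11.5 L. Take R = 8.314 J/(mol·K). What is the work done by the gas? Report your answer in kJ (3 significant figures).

Adiabatic: TV^(γ−1) = const with γ = 7/5.
T₂ = T₁ (V₁/V₂)^(γ−1) = 371 × (5.39/11.5)^0.4 = 371 × 0.7385 = 274 K.
W_by = nCᵥ(T₁ − T₂) = (3.56)(20.79)(371 − 274) = 7178 J.

W ≈ 7.18 kJ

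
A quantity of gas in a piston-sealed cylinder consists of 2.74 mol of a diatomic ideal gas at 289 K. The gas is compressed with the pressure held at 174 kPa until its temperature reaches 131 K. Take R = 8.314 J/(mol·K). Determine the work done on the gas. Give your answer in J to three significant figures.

W ≈ 3600 J

Isobaric: W = P ΔV = nR ΔT.
W = (2.74)(8.314)(131 − 289) = -3599 J.
Work on gas = −W_by = 3599 J.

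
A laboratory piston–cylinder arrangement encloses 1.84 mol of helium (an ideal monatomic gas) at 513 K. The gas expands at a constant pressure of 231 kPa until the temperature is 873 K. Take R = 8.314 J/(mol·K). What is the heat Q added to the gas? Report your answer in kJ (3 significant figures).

Q ≈ 13.8 kJ

Isobaric: W = nRΔT = (1.84)(8.314)(360) = 5507 J.
ΔU = nCᵥΔT with Cᵥ = 3R/2: ΔU = (1.84)(12.47)(360) = 8261 J.
Q = ΔU + W = 8261 + 5507 = 13768 J.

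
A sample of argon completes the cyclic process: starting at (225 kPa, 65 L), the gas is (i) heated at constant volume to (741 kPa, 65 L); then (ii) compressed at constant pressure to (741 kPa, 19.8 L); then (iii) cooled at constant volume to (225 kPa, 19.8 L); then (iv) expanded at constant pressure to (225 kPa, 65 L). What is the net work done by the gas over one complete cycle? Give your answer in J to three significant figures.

Constant-volume legs do no work.
W(ii) = (741)(19.8 − 65) = -33493 J; W(iv) = (225)(65 − 19.8) = 10170 J.
W_net = -33493 + 10170 = -23323 J (the counter-clockwise enclosed area).

W_net ≈ -23300 J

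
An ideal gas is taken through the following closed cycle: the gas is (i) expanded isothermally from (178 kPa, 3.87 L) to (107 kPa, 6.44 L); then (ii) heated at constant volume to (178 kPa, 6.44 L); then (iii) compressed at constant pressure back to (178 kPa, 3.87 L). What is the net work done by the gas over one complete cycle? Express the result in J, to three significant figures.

Leg (i): W = PᵢVᵢ ln(V_f/Vᵢ) = (688.9) ln(6.44/3.87) = 350.8 J.
Leg (ii): W = 0.
Leg (iii): W = PΔV = (178)(3.87 − 6.44) = -457.5 J.
W_net = 350.8 − 457.5 = -106.6 J.

W_net ≈ -107 J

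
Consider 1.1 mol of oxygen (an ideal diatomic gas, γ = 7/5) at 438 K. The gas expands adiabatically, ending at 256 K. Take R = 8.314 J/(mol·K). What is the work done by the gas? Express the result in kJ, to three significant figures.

Adiabatic ⇒ Q = 0, so W_by = −ΔU = nCᵥ(T₁ − T₂).
Cᵥ = 5R/2 = 20.79 J/(mol·K).
W = (1.1)(20.79)(438 − 256) = 4161 J.

W ≈ 4.16 kJ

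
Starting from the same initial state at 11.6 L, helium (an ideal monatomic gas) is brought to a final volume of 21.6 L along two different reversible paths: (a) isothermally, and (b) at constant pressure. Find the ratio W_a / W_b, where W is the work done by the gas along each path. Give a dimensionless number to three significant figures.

Path (a) isothermal: W = P₁V₁ ln(V₂/V₁) → W_a/(P₁V₁) = 0.6217.
Path (b) isobaric: W = P₁(V₂ − V₁) → W_b/(P₁V₁) = 0.8621.
W_a / W_b = 0.6217 / 0.8621 = 0.7212.

W_a / W_b ≈ 0.721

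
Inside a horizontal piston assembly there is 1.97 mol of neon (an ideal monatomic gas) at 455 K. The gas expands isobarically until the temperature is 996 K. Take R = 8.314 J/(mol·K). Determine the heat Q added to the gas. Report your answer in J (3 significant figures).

Isobaric: W = nRΔT = (1.97)(8.314)(541) = 8861 J.
ΔU = nCᵥΔT with Cᵥ = 3R/2: ΔU = (1.97)(12.47)(541) = 13291 J.
Q = ΔU + W = 13291 + 8861 = 22152 J.

Q ≈ 22200 J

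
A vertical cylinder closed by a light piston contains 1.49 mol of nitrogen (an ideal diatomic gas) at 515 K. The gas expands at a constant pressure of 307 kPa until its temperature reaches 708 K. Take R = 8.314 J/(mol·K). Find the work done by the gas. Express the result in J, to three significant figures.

W ≈ 2390 J

Isobaric: W = P ΔV = nR ΔT.
W = (1.49)(8.314)(708 − 515) = 2391 J.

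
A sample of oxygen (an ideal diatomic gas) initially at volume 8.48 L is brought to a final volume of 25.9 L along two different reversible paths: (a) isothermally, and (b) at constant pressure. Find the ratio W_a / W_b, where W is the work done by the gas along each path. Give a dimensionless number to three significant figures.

Path (a) isothermal: W = P₁V₁ ln(V₂/V₁) → W_a/(P₁V₁) = 1.117.
Path (b) isobaric: W = P₁(V₂ − V₁) → W_b/(P₁V₁) = 2.054.
W_a / W_b = 1.117 / 2.054 = 0.5435.

W_a / W_b ≈ 0.544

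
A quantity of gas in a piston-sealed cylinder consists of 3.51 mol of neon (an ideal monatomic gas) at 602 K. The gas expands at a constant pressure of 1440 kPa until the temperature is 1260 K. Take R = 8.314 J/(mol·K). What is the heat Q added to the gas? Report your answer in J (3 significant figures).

Isobaric: W = nRΔT = (3.51)(8.314)(658) = 19202 J.
ΔU = nCᵥΔT with Cᵥ = 3R/2: ΔU = (3.51)(12.47)(658) = 28803 J.
Q = ΔU + W = 28803 + 19202 = 48005 J.

Q ≈ 48000 J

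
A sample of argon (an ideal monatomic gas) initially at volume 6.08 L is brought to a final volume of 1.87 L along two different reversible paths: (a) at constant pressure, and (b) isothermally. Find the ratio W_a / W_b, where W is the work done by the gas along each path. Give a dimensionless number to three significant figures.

W_a / W_b ≈ 0.587

Path (a) isobaric: W = P₁(V₂ − V₁) → W_a/(P₁V₁) = -0.6924.
Path (b) isothermal: W = P₁V₁ ln(V₂/V₁) → W_b/(P₁V₁) = -1.179.
W_a / W_b = -0.6924 / -1.179 = 0.5873.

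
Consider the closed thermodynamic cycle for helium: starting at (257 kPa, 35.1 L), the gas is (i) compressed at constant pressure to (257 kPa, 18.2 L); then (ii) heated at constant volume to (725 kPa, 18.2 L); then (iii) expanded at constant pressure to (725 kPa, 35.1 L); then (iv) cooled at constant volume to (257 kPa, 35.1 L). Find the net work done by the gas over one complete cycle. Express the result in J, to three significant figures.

Constant-volume legs do no work.
W(i) = (257)(18.2 − 35.1) = -4343 J; W(iii) = (725)(35.1 − 18.2) = 12253 J.
W_net = -4343 + 12253 = 7909 J (the clockwise enclosed area).

W_net ≈ 7910 J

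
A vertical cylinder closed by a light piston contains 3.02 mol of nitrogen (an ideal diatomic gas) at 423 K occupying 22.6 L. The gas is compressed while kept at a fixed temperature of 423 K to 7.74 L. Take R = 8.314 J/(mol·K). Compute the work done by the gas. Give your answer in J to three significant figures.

W ≈ -11400 J

Isothermal: W = nRT ln(V₂/V₁).
W = (3.02)(8.314)(423) × ln(7.74/22.6)
  = 10621 × -1.072
W_by_gas = -11381 J.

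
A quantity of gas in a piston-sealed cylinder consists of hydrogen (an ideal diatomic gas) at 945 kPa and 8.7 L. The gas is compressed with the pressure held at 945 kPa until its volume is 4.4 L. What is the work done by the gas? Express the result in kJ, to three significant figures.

W ≈ -4.06 kJ

Isobaric: W = P ΔV.
W = (945 kPa)(4.4 − 8.7 L) = (945)(-4.3) = -4063 J.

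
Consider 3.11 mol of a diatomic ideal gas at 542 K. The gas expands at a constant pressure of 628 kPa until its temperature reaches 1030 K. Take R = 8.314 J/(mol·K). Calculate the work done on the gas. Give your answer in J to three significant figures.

W ≈ -12600 J

Isobaric: W = P ΔV = nR ΔT.
W = (3.11)(8.314)(1030 − 542) = 12618 J.
Work on gas = −W_by = -12618 J.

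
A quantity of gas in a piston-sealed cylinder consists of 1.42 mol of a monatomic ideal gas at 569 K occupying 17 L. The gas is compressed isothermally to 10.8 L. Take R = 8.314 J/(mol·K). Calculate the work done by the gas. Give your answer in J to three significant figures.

Isothermal: W = nRT ln(V₂/V₁).
W = (1.42)(8.314)(569) × ln(10.8/17)
  = 6718 × -0.4537
W_by_gas = -3048 J.

W ≈ -3050 J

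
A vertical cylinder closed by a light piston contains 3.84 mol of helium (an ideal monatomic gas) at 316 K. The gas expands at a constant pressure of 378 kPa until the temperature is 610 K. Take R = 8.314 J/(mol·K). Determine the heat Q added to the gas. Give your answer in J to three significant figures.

Q ≈ 23500 J

Isobaric: W = nRΔT = (3.84)(8.314)(294) = 9386 J.
ΔU = nCᵥΔT with Cᵥ = 3R/2: ΔU = (3.84)(12.47)(294) = 14079 J.
Q = ΔU + W = 14079 + 9386 = 23465 J.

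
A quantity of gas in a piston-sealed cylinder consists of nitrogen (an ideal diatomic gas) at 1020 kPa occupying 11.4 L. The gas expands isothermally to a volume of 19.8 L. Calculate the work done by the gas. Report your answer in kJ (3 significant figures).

Isothermal: W = nRT ln(V₂/V₁) = P₁V₁ ln(V₂/V₁).
P₁V₁ = (1020 kPa)(11.4 L) = 11628 J.
W = 11628 × ln(19.8/11.4) = 11628 × 0.5521
W_by_gas = 6419 J.

W ≈ 6.42 kJ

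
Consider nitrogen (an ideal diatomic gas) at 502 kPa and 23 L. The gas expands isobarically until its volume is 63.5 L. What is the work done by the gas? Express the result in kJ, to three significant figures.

Isobaric: W = P ΔV.
W = (502 kPa)(63.5 − 23 L) = (502)(40.5) = 20331 J.

W ≈ 20.3 kJ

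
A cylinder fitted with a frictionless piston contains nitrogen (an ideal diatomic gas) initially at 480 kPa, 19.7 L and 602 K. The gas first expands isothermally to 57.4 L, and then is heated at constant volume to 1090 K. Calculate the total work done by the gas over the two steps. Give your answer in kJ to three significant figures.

Step 1 (isothermal): W = P₁V₁ ln(V₂/V₁) = (9456) ln(57.4/19.7) = 10112 J.
Step 2 (isochoric): W = 0 (constant volume).
W_total = 10112 + 0 = 10112 J.

W_total ≈ 10.1 kJ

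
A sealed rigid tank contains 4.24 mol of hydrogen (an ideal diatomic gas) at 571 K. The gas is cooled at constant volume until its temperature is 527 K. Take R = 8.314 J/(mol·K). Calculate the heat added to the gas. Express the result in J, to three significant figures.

Q ≈ -3880 J

Constant volume ⇒ W = 0, so Q = ΔU = nCᵥΔT with Cᵥ = 5R/2 = 20.79 J/(mol·K).
ΔU = (4.24)(20.79)(527 − 571) = -3878 J.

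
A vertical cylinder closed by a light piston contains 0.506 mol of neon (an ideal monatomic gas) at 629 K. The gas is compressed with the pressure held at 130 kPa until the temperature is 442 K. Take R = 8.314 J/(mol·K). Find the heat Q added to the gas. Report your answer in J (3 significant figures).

Isobaric: W = nRΔT = (0.506)(8.314)(-187) = -786.7 J.
ΔU = nCᵥΔT with Cᵥ = 3R/2: ΔU = (0.506)(12.47)(-187) = -1180 J.
Q = ΔU + W = -1180 − 786.7 = -1967 J.

Q ≈ -1970 J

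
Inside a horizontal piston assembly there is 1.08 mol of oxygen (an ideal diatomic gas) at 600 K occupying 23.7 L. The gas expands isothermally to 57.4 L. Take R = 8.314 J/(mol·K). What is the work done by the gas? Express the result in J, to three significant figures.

W ≈ 4770 J

Isothermal: W = nRT ln(V₂/V₁).
W = (1.08)(8.314)(600) × ln(57.4/23.7)
  = 5387 × 0.8846
W_by_gas = 4766 J.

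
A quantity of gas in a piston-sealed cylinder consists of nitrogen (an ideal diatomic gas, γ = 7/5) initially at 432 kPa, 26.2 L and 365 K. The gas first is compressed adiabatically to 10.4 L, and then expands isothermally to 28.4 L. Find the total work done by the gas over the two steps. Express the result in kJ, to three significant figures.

W_total ≈ 3.80 kJ

Step 1 (adiabatic): W = (P₁V₁ − P₂V₂)/(γ−1) = (11318 − 16379)/0.4 = -12652 J.
After step 1: P = 1575 kPa, V = 10.4 L, T = 528.2 K.
Step 2 (isothermal): W = P₁V₁ ln(V₂/V₁) = (16379) ln(28.4/10.4) = 16454 J.
W_total = -12652 + 16454 = 3802 J.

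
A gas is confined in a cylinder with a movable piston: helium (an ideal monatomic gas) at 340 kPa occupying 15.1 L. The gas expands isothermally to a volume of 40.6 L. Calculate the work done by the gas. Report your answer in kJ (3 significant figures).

W ≈ 5.08 kJ

Isothermal: W = nRT ln(V₂/V₁) = P₁V₁ ln(V₂/V₁).
P₁V₁ = (340 kPa)(15.1 L) = 5134 J.
W = 5134 × ln(40.6/15.1) = 5134 × 0.9891
W_by_gas = 5078 J.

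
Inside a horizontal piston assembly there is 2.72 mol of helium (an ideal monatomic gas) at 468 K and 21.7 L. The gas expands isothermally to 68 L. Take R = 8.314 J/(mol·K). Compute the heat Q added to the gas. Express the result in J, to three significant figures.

Q ≈ 12100 J

Isothermal ⇒ ΔU = 0, so Q = W = nRT ln(V₂/V₁).
Q = (2.72)(8.314)(468) ln(68/21.7) = 10583 × 1.142 = 12088 J.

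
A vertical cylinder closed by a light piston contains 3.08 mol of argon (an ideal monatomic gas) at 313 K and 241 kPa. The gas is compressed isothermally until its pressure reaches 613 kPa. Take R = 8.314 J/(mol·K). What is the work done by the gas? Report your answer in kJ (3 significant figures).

Isothermal process: W = nRT ln(V₂/V₁) = nRT ln(P₁/P₂).
W = (3.08)(8.314)(313) × ln(241/613)
  = 8015 × ln(0.3931) = 8015 × -0.9336
W_by_gas = -7483 J.

W ≈ -7.48 kJ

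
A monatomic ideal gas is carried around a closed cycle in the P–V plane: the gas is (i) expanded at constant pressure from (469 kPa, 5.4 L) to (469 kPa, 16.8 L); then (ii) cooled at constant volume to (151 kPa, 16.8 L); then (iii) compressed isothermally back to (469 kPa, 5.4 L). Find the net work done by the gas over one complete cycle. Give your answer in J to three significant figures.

W_net ≈ 2470 J

Leg (i): W = PΔV = (469)(16.8 − 5.4) = 5347 J.
Leg (ii): W = 0.
Leg (iii): W = PᵢVᵢ ln(V_f/Vᵢ) = (2537) ln(5.4/16.8) = -2879 J.
W_net = 5347 − 2879 = 2467 J.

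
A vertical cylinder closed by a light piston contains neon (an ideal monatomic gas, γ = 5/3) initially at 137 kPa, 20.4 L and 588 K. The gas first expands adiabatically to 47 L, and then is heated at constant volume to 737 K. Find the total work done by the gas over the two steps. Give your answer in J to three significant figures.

Step 1 (adiabatic): W = (P₁V₁ − P₂V₂)/(γ−1) = (2795 − 1602)/0.667 = 1789 J.
Step 2 (isochoric): W = 0 (constant volume).
W_total = 1789 + 0 = 1789 J.

W_total ≈ 1790 J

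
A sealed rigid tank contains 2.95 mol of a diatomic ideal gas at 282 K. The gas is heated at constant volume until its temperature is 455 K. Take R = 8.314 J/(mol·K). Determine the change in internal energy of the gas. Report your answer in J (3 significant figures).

ΔU ≈ 10600 J

Constant volume ⇒ W = 0, so Q = ΔU = nCᵥΔT with Cᵥ = 5R/2 = 20.79 J/(mol·K).
ΔU = (2.95)(20.79)(455 − 282) = 10608 J.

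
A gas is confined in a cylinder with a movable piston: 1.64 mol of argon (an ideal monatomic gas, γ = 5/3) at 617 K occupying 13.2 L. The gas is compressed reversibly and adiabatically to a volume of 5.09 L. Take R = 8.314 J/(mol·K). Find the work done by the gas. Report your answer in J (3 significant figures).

W ≈ -11200 J

Adiabatic: TV^(γ−1) = const with γ = 5/3.
T₂ = T₁ (V₁/V₂)^(γ−1) = 617 × (13.2/5.09)^0.667 = 617 × 1.888 = 1165 K.
W_by = nCᵥ(T₁ − T₂) = (1.64)(12.47)(617 − 1165) = -11200 J.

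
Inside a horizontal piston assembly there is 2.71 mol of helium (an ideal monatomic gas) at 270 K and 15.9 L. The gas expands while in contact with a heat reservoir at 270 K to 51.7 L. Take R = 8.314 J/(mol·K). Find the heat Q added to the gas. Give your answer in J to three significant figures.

Q ≈ 7170 J

Isothermal ⇒ ΔU = 0, so Q = W = nRT ln(V₂/V₁).
Q = (2.71)(8.314)(270) ln(51.7/15.9) = 6083 × 1.179 = 7173 J.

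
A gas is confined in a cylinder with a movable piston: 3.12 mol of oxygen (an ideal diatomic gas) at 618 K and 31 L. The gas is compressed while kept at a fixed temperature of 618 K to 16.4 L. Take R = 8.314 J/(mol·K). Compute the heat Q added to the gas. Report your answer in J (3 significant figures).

Q ≈ -10200 J

Isothermal ⇒ ΔU = 0, so Q = W = nRT ln(V₂/V₁).
Q = (3.12)(8.314)(618) ln(16.4/31) = 16031 × -0.6367 = -10207 J.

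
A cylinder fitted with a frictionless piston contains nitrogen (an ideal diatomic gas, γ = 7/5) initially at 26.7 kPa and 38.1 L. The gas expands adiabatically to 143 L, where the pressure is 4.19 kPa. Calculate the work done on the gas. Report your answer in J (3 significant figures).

Adiabatic: W = (P₁V₁ − P₂V₂)/(γ − 1) with γ = 7/5.
P₁V₁ = 1017 J, P₂V₂ = 599.2 J.
W = (1017 − 599.2) / 0.4 = 1045 J.
Work on gas = −W_by = -1045 J.

W ≈ -1050 J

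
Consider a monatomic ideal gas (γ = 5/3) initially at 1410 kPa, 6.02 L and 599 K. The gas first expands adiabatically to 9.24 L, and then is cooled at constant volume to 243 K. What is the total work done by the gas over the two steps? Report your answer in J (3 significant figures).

Step 1 (adiabatic): W = (P₁V₁ − P₂V₂)/(γ−1) = (8488 − 6379)/0.667 = 3164 J.
Step 2 (isochoric): W = 0 (constant volume).
W_total = 3164 + 0 = 3164 J.

W_total ≈ 3160 J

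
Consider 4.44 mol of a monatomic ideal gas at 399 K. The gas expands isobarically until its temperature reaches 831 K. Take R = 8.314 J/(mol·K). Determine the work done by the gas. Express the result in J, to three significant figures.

Isobaric: W = P ΔV = nR ΔT.
W = (4.44)(8.314)(831 − 399) = 15947 J.

W ≈ 15900 J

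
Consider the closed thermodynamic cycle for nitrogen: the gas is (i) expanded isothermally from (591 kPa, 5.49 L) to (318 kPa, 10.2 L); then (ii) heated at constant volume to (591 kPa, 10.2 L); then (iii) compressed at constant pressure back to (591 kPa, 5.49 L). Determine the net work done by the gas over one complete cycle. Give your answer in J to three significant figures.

Leg (i): W = PᵢVᵢ ln(V_f/Vᵢ) = (3245) ln(10.2/5.49) = 2010 J.
Leg (ii): W = 0.
Leg (iii): W = PΔV = (591)(5.49 − 10.2) = -2784 J.
W_net = 2010 − 2784 = -773.7 J.

W_net ≈ -774 J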